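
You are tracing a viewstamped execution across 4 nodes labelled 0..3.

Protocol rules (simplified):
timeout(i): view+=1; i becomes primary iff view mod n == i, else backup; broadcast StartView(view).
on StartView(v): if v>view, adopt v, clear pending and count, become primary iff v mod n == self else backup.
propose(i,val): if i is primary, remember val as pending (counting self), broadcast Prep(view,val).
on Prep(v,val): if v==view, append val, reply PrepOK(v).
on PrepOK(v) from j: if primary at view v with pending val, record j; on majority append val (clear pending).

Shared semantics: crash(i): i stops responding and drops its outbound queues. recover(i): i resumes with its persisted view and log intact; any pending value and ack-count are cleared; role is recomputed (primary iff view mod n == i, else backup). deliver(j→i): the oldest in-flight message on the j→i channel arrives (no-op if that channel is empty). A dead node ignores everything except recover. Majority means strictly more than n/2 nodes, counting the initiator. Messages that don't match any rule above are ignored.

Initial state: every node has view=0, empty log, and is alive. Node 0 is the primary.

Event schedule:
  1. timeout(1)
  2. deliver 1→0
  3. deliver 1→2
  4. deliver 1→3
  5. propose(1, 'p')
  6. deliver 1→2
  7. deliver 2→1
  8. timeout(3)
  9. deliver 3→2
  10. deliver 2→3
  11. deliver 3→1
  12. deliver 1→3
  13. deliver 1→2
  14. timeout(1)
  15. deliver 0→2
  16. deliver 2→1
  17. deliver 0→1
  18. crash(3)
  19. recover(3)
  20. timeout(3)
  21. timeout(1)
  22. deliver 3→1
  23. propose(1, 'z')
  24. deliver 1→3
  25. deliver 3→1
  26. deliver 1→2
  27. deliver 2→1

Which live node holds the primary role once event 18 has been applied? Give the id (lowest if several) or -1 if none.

e1 timeout(1): 1[prim,v=1,-]
e2 deliver 1→0: 0[back,v=1,-]
e3 deliver 1→2: 2[back,v=1,-]
e4 deliver 1→3: 3[back,v=1,-]
e5 propose(1,'p'): ·
e6 deliver 1→2: 2[back,v=1,p]
e7 deliver 2→1: ·
e8 timeout(3): 3[back,v=2,-]
e9 deliver 3→2: 2[prim,v=2,p]
e10 deliver 2→3: ·
e11 deliver 3→1: 1[back,v=2,-]
e12 deliver 1→3: ·
e13 deliver 1→2: ·
e14 timeout(1): 1[back,v=3,-]
e15 deliver 0→2: ·
e16 deliver 2→1: ·
e17 deliver 0→1: ·
e18 crash(3): 3[✗back,v=2,-]

2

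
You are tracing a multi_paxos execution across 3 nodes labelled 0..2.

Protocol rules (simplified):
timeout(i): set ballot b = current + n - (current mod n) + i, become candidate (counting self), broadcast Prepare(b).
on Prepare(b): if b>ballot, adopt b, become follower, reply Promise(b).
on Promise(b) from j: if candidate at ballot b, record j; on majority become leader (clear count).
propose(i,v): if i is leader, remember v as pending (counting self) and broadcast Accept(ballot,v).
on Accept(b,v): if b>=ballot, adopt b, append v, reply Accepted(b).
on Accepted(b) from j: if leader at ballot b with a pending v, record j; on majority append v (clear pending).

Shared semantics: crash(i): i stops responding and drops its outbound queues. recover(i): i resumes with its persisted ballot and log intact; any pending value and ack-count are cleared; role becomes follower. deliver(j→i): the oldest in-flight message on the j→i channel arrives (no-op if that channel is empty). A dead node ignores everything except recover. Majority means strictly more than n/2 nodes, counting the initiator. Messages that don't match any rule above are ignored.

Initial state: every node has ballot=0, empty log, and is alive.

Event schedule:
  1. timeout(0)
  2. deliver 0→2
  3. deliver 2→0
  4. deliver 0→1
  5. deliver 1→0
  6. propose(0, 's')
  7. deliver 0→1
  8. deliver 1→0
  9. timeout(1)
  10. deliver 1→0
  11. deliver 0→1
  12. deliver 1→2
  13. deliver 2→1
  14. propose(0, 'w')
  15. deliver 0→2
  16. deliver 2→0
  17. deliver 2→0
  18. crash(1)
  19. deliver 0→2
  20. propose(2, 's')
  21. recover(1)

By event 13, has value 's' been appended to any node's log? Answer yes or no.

after 1 — timeout(0): n0:cand/b3/[-]
after 2 — deliver 0→2: n2:foll/b3/[-]
after 3 — deliver 2→0: n0:lead/b3/[-]
after 4 — deliver 0→1: n1:foll/b3/[-]
after 5 — deliver 1→0: ·
after 6 — propose(0,'s'): ·
after 7 — deliver 0→1: n1:foll/b3/[s]
after 8 — deliver 1→0: n0:lead/b3/[s]
after 9 — timeout(1): n1:cand/b7/[s]
after 10 — deliver 1→0: n0:foll/b7/[s]
after 11 — deliver 0→1: n1:lead/b7/[s]
after 12 — deliver 1→2: n2:foll/b7/[-]
after 13 — deliver 2→1: ·

yes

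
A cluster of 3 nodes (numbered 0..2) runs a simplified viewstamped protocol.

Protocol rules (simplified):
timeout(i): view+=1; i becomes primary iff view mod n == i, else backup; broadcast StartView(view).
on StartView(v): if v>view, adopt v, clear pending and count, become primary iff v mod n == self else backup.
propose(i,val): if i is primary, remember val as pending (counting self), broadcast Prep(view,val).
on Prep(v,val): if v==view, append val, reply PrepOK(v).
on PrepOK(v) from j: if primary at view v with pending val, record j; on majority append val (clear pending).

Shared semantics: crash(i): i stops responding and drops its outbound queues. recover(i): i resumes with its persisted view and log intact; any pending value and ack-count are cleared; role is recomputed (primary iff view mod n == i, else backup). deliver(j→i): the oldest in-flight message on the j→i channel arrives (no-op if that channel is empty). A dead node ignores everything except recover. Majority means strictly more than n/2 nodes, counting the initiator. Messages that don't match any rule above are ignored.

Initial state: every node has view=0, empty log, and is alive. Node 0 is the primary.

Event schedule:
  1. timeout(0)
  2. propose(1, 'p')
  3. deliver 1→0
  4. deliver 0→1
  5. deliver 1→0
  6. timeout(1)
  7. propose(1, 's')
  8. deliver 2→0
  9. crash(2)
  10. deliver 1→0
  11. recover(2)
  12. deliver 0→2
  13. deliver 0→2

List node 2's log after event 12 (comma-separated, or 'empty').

step 1 timeout(0): 0={back,v=1,log=-}
step 2 propose(1,'p'): —
step 3 deliver 1→0: —
step 4 deliver 0→1: 1={prim,v=1,log=-}
step 5 deliver 1→0: —
step 6 timeout(1): 1={back,v=2,log=-}
step 7 propose(1,'s'): —
step 8 deliver 2→0: —
step 9 crash(2): 2={✗back,v=0,log=-}
step 10 deliver 1→0: 0={back,v=2,log=-}
step 11 recover(2): 2={back,v=0,log=-}
step 12 deliver 0→2: 2={back,v=1,log=-}

empty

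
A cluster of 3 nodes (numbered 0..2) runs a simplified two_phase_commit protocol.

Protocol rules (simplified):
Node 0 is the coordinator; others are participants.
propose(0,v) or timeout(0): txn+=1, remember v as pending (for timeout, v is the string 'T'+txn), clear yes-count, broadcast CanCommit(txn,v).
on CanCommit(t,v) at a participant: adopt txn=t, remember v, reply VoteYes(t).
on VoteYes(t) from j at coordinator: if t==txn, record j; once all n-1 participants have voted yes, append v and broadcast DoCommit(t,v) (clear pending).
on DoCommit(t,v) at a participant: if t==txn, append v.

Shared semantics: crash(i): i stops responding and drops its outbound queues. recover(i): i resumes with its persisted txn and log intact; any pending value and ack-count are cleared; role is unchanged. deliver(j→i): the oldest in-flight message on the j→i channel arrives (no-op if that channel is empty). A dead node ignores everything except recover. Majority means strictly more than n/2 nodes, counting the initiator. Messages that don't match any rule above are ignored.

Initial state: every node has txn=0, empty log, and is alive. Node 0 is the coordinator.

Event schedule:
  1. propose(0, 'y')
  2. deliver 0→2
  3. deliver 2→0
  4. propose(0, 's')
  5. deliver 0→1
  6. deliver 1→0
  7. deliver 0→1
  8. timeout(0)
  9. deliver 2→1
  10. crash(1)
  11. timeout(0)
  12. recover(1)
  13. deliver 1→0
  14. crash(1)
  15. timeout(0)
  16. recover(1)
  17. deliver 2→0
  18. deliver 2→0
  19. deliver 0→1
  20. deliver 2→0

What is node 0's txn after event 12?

4

after 1 — propose(0,'y'): n0:coor/t1/[-]
after 2 — deliver 0→2: n2:part/t1/[-]
after 3 — deliver 2→0: ·
after 4 — propose(0,'s'): n0:coor/t2/[-]
after 5 — deliver 0→1: n1:part/t1/[-]
after 6 — deliver 1→0: ·
after 7 — deliver 0→1: n1:part/t2/[-]
after 8 — timeout(0): n0:coor/t3/[-]
after 9 — deliver 2→1: ·
after 10 — crash(1): n1:✗part/t2/[-]
after 11 — timeout(0): n0:coor/t4/[-]
after 12 — recover(1): n1:part/t2/[-]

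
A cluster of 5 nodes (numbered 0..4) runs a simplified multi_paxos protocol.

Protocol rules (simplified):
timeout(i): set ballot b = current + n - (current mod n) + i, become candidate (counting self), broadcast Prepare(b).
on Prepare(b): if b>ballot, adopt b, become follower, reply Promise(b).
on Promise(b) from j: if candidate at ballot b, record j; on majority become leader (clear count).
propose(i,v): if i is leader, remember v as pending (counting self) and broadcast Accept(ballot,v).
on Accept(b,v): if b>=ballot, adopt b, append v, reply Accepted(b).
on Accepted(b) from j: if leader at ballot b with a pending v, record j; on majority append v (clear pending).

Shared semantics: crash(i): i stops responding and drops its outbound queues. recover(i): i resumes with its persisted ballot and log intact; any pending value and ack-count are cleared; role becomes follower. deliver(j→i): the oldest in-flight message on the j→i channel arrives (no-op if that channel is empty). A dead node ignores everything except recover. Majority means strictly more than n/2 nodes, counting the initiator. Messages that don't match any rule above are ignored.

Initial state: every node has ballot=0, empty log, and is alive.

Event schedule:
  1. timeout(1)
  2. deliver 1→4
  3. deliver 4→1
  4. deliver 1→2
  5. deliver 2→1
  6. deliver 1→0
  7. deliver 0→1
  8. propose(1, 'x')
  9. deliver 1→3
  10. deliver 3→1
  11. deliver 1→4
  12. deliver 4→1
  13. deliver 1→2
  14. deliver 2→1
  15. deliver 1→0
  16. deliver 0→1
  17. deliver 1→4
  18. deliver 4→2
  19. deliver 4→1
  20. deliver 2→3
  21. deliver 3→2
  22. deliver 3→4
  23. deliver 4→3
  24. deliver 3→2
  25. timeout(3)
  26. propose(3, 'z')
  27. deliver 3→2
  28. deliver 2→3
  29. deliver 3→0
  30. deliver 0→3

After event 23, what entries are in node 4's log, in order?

e1 timeout(1): 1[cand,b=6,-]
e2 deliver 1→4: 4[foll,b=6,-]
e3 deliver 4→1: ·
e4 deliver 1→2: 2[foll,b=6,-]
e5 deliver 2→1: 1[lead,b=6,-]
e6 deliver 1→0: 0[foll,b=6,-]
e7 deliver 0→1: ·
e8 propose(1,'x'): ·
e9 deliver 1→3: 3[foll,b=6,-]
e10 deliver 3→1: ·
e11 deliver 1→4: 4[foll,b=6,x]
e12 deliver 4→1: ·
e13 deliver 1→2: 2[foll,b=6,x]
e14 deliver 2→1: 1[lead,b=6,x]
e15 deliver 1→0: 0[foll,b=6,x]
e16 deliver 0→1: ·
e17 deliver 1→4: ·
e18 deliver 4→2: ·
e19 deliver 4→1: ·
e20 deliver 2→3: ·
e21 deliver 3→2: ·
e22 deliver 3→4: ·
e23 deliver 4→3: ·

x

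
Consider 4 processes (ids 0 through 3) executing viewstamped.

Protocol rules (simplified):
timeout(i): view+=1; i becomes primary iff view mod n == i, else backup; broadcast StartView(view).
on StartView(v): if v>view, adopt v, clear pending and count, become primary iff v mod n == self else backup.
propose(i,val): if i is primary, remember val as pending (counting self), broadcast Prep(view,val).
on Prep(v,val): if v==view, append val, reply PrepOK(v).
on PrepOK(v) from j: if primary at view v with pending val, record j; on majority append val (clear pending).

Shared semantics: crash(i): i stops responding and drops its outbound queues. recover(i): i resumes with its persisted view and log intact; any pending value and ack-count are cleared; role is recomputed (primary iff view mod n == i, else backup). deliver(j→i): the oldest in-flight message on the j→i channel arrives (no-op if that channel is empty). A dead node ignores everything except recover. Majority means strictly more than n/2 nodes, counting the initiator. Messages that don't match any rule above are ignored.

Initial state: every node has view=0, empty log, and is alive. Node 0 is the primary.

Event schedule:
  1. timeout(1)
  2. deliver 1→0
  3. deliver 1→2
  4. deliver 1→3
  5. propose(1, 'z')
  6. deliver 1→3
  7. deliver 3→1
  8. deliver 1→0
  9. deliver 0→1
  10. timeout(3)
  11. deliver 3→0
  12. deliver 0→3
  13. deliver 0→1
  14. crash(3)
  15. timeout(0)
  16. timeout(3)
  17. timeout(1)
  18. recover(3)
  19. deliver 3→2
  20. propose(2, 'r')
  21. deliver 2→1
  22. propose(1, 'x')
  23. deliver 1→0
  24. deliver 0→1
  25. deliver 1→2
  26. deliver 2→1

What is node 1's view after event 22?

e1 timeout(1): 1[prim,v=1,-]
e2 deliver 1→0: 0[back,v=1,-]
e3 deliver 1→2: 2[back,v=1,-]
e4 deliver 1→3: 3[back,v=1,-]
e5 propose(1,'z'): ·
e6 deliver 1→3: 3[back,v=1,z]
e7 deliver 3→1: ·
e8 deliver 1→0: 0[back,v=1,z]
e9 deliver 0→1: 1[prim,v=1,z]
e10 timeout(3): 3[back,v=2,z]
e11 deliver 3→0: 0[back,v=2,z]
e12 deliver 0→3: ·
e13 deliver 0→1: ·
e14 crash(3): 3[✗back,v=2,z]
e15 timeout(0): 0[back,v=3,z]
e16 timeout(3): ·
e17 timeout(1): 1[back,v=2,z]
e18 recover(3): 3[back,v=2,z]
e19 deliver 3→2: ·
e20 propose(2,'r'): ·
e21 deliver 2→1: ·
e22 propose(1,'x'): ·

2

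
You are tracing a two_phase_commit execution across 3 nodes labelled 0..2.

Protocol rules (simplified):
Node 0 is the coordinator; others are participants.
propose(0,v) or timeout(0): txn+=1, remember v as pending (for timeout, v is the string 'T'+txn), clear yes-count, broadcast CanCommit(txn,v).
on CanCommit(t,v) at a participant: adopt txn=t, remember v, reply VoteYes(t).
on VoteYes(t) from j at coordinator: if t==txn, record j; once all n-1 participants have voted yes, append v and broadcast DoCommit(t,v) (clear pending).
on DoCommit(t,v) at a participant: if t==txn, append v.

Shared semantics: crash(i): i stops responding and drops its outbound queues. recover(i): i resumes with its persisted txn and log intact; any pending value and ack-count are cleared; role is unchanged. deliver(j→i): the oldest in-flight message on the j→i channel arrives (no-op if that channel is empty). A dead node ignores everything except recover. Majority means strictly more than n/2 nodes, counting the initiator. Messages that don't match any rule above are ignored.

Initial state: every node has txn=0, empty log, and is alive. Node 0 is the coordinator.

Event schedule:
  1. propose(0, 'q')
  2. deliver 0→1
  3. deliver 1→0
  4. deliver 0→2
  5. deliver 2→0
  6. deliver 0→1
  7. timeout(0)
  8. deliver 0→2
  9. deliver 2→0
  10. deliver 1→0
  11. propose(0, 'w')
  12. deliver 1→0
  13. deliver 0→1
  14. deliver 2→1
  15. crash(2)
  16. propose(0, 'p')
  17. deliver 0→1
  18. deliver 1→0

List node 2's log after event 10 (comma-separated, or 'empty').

after 1 — propose(0,'q'): n0:coor/t1/[-]
after 2 — deliver 0→1: n1:part/t1/[-]
after 3 — deliver 1→0: ·
after 4 — deliver 0→2: n2:part/t1/[-]
after 5 — deliver 2→0: n0:coor/t1/[q]
after 6 — deliver 0→1: n1:part/t1/[q]
after 7 — timeout(0): n0:coor/t2/[q]
after 8 — deliver 0→2: n2:part/t1/[q]
after 9 — deliver 2→0: ·
after 10 — deliver 1→0: ·

q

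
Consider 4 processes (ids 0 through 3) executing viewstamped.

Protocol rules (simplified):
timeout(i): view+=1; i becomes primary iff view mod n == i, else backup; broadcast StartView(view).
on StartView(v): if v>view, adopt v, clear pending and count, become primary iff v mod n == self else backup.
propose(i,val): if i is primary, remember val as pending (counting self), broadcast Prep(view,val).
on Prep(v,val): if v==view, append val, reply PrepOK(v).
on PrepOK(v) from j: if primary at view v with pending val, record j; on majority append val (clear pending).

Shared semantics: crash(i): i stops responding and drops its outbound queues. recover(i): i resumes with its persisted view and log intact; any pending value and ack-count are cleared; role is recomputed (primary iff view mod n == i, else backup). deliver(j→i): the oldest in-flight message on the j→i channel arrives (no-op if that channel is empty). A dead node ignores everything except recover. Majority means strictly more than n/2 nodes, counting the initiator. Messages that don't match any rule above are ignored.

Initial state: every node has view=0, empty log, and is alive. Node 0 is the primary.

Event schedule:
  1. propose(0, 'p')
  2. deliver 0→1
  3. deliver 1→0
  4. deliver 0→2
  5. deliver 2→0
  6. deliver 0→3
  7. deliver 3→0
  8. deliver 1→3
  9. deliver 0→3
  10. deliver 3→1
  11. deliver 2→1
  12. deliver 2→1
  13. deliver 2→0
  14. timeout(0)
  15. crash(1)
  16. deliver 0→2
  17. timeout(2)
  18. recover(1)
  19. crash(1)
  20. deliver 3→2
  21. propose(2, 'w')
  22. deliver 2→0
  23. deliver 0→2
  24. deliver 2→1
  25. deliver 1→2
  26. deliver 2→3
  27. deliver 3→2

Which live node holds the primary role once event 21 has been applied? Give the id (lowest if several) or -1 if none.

1. propose(0,'p'):  nop
2. deliver 0→1:  <1:back v0 p>
3. deliver 1→0:  nop
4. deliver 0→2:  <2:back v0 p>
5. deliver 2→0:  <0:prim v0 p>
6. deliver 0→3:  <3:back v0 p>
7. deliver 3→0:  nop
8. deliver 1→3:  nop
9. deliver 0→3:  nop
10. deliver 3→1:  nop
11. deliver 2→1:  nop
12. deliver 2→1:  nop
13. deliver 2→0:  nop
14. timeout(0):  <0:back v1 p>
15. crash(1):  <1:✗back v0 p>
16. deliver 0→2:  <2:back v1 p>
17. timeout(2):  <2:prim v2 p>
18. recover(1):  <1:back v0 p>
19. crash(1):  <1:✗back v0 p>
20. deliver 3→2:  nop
21. propose(2,'w'):  nop

2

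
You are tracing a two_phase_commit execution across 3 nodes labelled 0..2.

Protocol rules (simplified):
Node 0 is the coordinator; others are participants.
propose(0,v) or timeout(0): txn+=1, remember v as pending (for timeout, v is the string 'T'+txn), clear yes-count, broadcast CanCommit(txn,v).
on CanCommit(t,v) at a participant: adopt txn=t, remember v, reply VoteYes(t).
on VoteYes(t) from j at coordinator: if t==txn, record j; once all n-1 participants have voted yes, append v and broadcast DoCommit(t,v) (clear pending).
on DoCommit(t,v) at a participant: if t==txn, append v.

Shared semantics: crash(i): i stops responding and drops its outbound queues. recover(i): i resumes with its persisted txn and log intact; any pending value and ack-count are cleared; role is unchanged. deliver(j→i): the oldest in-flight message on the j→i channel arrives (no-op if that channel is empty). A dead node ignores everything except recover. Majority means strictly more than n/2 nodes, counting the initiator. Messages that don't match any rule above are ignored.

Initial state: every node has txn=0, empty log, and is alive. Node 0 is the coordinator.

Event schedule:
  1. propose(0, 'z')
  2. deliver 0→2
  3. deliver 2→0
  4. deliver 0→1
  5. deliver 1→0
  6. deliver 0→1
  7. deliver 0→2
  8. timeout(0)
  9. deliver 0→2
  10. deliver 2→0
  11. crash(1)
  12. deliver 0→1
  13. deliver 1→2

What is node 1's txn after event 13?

step 1 propose(0,'z'): 0={coor,t=1,log=-}
step 2 deliver 0→2: 2={part,t=1,log=-}
step 3 deliver 2→0: —
step 4 deliver 0→1: 1={part,t=1,log=-}
step 5 deliver 1→0: 0={coor,t=1,log=z}
step 6 deliver 0→1: 1={part,t=1,log=z}
step 7 deliver 0→2: 2={part,t=1,log=z}
step 8 timeout(0): 0={coor,t=2,log=z}
step 9 deliver 0→2: 2={part,t=2,log=z}
step 10 deliver 2→0: —
step 11 crash(1): 1={✗part,t=1,log=z}
step 12 deliver 0→1: —
step 13 deliver 1→2: —

1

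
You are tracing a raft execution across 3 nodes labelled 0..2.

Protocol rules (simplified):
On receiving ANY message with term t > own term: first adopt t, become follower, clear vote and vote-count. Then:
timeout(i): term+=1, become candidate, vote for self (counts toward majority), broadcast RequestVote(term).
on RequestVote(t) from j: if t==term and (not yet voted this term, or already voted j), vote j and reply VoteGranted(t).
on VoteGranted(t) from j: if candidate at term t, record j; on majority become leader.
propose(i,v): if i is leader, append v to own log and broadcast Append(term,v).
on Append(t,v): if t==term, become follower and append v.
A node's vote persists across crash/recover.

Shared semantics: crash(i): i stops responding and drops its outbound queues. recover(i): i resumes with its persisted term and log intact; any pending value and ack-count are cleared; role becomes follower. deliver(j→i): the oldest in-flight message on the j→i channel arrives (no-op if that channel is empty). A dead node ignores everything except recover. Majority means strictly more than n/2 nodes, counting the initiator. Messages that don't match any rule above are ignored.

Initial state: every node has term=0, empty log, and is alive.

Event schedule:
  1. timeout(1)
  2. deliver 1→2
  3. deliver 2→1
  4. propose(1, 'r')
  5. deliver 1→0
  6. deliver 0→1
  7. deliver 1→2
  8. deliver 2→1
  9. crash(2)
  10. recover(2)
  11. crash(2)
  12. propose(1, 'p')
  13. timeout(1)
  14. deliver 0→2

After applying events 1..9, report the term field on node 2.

1

e1 timeout(1): 1[cand,t=1,-]
e2 deliver 1→2: 2[foll,t=1,-]
e3 deliver 2→1: 1[lead,t=1,-]
e4 propose(1,'r'): 1[lead,t=1,r]
e5 deliver 1→0: 0[foll,t=1,-]
e6 deliver 0→1: ·
e7 deliver 1→2: 2[foll,t=1,r]
e8 deliver 2→1: ·
e9 crash(2): 2[✗foll,t=1,r]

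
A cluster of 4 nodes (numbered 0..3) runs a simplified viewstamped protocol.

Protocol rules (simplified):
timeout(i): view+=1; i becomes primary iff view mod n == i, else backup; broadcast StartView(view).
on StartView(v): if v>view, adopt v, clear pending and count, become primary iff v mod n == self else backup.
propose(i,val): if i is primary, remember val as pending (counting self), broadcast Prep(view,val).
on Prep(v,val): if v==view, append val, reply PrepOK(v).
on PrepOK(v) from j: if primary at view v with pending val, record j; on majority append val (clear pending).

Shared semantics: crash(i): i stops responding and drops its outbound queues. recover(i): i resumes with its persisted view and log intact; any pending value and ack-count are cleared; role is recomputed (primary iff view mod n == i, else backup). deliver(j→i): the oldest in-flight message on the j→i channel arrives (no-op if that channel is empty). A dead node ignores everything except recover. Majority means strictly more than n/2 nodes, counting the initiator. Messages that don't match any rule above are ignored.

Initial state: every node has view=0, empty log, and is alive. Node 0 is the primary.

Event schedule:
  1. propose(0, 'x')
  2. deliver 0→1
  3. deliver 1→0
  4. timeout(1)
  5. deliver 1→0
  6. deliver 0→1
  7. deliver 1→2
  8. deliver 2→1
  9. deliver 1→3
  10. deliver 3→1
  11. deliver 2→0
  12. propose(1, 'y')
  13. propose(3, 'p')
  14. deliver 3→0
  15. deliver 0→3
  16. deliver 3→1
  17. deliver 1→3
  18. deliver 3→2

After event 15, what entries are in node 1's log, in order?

1. propose(0,'x'):  nop
2. deliver 0→1:  <1:back v0 x>
3. deliver 1→0:  nop
4. timeout(1):  <1:prim v1 x>
5. deliver 1→0:  <0:back v1 ->
6. deliver 0→1:  nop
7. deliver 1→2:  <2:back v1 ->
8. deliver 2→1:  nop
9. deliver 1→3:  <3:back v1 ->
10. deliver 3→1:  nop
11. deliver 2→0:  nop
12. propose(1,'y'):  nop
13. propose(3,'p'):  nop
14. deliver 3→0:  nop
15. deliver 0→3:  nop

x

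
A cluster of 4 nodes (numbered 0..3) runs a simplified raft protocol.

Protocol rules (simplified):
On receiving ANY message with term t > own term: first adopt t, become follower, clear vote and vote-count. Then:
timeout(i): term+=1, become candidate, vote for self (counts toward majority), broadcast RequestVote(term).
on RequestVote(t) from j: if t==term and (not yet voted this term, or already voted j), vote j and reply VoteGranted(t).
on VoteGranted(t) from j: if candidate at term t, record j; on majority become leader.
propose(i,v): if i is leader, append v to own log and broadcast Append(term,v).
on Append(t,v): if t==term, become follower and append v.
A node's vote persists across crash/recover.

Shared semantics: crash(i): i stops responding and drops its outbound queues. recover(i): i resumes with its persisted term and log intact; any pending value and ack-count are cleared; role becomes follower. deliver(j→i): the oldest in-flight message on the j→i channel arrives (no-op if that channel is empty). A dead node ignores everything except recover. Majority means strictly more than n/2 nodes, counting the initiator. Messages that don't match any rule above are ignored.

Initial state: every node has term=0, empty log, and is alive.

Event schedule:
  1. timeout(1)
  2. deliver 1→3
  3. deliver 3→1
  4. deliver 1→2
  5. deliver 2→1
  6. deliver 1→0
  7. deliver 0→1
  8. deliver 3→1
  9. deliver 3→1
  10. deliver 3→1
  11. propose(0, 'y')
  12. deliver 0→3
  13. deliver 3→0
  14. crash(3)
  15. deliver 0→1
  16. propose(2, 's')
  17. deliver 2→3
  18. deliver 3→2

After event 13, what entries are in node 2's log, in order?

after 1 — timeout(1): n1:cand/t1/[-]
after 2 — deliver 1→3: n3:foll/t1/[-]
after 3 — deliver 3→1: ·
after 4 — deliver 1→2: n2:foll/t1/[-]
after 5 — deliver 2→1: n1:lead/t1/[-]
after 6 — deliver 1→0: n0:foll/t1/[-]
after 7 — deliver 0→1: ·
after 8 — deliver 3→1: ·
after 9 — deliver 3→1: ·
after 10 — deliver 3→1: ·
after 11 — propose(0,'y'): ·
after 12 — deliver 0→3: ·
after 13 — deliver 3→0: ·

empty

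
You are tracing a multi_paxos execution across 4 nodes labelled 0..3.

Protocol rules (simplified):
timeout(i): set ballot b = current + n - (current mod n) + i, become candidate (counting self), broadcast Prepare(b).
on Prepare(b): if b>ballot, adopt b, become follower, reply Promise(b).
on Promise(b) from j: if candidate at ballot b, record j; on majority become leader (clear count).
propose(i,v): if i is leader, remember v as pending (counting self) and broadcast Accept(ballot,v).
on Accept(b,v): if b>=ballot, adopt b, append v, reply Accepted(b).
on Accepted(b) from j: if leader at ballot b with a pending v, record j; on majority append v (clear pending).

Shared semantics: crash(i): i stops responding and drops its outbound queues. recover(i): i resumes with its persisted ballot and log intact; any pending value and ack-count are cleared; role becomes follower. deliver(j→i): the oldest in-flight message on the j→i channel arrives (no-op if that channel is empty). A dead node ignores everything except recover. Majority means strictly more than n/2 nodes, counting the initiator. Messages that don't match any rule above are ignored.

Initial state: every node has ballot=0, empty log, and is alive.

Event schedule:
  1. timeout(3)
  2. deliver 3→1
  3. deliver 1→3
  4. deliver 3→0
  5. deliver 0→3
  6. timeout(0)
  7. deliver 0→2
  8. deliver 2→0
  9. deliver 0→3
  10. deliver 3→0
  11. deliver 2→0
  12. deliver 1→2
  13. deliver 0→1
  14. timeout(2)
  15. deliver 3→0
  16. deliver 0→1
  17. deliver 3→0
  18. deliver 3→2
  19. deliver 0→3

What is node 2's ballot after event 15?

[1] timeout(3) → N3(cand b7 [-])
[2] deliver 3→1 → N1(foll b7 [-])
[3] deliver 1→3 → ∅
[4] deliver 3→0 → N0(foll b7 [-])
[5] deliver 0→3 → N3(lead b7 [-])
[6] timeout(0) → N0(cand b8 [-])
[7] deliver 0→2 → N2(foll b8 [-])
[8] deliver 2→0 → ∅
[9] deliver 0→3 → N3(foll b8 [-])
[10] deliver 3→0 → N0(lead b8 [-])
[11] deliver 2→0 → ∅
[12] deliver 1→2 → ∅
[13] deliver 0→1 → N1(foll b8 [-])
[14] timeout(2) → N2(cand b14 [-])
[15] deliver 3→0 → ∅

14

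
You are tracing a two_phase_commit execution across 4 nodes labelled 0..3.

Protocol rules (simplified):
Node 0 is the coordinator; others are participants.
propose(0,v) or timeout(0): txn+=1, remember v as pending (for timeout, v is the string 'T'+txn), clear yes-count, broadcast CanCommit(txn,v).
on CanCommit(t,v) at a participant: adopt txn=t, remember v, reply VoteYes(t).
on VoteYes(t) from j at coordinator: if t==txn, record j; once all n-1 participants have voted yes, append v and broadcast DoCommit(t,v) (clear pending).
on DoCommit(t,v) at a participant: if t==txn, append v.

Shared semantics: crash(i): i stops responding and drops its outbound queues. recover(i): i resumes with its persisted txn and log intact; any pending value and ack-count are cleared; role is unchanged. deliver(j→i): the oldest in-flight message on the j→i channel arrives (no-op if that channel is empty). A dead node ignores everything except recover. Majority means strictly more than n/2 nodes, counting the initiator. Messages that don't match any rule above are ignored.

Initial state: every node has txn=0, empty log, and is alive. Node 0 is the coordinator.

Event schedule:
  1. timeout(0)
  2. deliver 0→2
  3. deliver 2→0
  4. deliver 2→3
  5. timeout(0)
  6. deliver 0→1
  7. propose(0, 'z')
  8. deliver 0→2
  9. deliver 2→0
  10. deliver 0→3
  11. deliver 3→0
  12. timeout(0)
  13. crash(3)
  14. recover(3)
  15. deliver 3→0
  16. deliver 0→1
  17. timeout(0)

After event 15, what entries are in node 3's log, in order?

after 1 — timeout(0): n0:coor/t1/[-]
after 2 — deliver 0→2: n2:part/t1/[-]
after 3 — deliver 2→0: ·
after 4 — deliver 2→3: ·
after 5 — timeout(0): n0:coor/t2/[-]
after 6 — deliver 0→1: n1:part/t1/[-]
after 7 — propose(0,'z'): n0:coor/t3/[-]
after 8 — deliver 0→2: n2:part/t2/[-]
after 9 — deliver 2→0: ·
after 10 — deliver 0→3: n3:part/t1/[-]
after 11 — deliver 3→0: ·
after 12 — timeout(0): n0:coor/t4/[-]
after 13 — crash(3): n3:✗part/t1/[-]
after 14 — recover(3): n3:part/t1/[-]
after 15 — deliver 3→0: ·

empty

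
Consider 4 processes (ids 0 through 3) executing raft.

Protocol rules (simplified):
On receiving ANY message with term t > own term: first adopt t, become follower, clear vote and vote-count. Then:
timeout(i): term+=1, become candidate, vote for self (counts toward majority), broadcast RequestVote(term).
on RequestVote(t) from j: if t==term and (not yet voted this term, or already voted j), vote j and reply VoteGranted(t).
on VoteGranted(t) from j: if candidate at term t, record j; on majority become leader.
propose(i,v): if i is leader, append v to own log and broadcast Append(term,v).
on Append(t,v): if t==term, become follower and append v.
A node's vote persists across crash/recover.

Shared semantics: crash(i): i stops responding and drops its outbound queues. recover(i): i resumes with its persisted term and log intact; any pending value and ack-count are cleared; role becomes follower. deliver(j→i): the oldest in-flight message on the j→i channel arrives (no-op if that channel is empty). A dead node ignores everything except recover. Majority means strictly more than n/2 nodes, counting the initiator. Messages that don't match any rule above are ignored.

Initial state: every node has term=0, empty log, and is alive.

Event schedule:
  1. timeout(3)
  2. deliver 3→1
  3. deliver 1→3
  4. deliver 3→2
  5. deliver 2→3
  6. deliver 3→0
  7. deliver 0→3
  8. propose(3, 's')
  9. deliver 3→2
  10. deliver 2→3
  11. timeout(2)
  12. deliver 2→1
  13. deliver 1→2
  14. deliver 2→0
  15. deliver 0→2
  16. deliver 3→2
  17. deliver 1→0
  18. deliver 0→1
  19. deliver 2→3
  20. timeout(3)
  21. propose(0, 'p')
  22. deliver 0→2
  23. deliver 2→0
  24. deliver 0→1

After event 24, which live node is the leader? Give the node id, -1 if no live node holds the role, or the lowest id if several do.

2

after 1 — timeout(3): n3:cand/t1/[-]
after 2 — deliver 3→1: n1:foll/t1/[-]
after 3 — deliver 1→3: ·
after 4 — deliver 3→2: n2:foll/t1/[-]
after 5 — deliver 2→3: n3:lead/t1/[-]
after 6 — deliver 3→0: n0:foll/t1/[-]
after 7 — deliver 0→3: ·
after 8 — propose(3,'s'): n3:lead/t1/[s]
after 9 — deliver 3→2: n2:foll/t1/[s]
after 10 — deliver 2→3: ·
after 11 — timeout(2): n2:cand/t2/[s]
after 12 — deliver 2→1: n1:foll/t2/[-]
after 13 — deliver 1→2: ·
after 14 — deliver 2→0: n0:foll/t2/[-]
after 15 — deliver 0→2: n2:lead/t2/[s]
after 16 — deliver 3→2: ·
after 17 — deliver 1→0: ·
after 18 — deliver 0→1: ·
after 19 — deliver 2→3: n3:foll/t2/[s]
after 20 — timeout(3): n3:cand/t3/[s]
after 21 — propose(0,'p'): ·
after 22 — deliver 0→2: ·
after 23 — deliver 2→0: ·
after 24 — deliver 0→1: ·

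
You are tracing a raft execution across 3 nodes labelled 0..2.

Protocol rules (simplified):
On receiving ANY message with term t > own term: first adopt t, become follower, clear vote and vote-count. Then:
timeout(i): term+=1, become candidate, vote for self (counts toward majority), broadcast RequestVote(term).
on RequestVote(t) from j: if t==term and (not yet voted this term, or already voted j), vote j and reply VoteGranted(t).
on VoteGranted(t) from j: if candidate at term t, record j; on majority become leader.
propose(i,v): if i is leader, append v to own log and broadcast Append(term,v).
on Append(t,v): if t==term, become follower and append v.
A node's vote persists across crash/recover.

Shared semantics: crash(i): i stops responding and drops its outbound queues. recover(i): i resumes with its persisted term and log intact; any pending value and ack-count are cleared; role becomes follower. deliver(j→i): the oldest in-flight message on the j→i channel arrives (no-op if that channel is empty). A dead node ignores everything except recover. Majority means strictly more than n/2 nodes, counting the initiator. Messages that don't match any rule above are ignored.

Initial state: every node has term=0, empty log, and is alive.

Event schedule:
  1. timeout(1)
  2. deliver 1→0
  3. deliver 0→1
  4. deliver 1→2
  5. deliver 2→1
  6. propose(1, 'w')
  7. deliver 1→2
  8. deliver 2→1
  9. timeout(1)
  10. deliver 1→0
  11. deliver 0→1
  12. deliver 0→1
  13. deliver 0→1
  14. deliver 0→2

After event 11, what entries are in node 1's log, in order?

w

step 1 timeout(1): 1={cand,t=1,log=-}
step 2 deliver 1→0: 0={foll,t=1,log=-}
step 3 deliver 0→1: 1={lead,t=1,log=-}
step 4 deliver 1→2: 2={foll,t=1,log=-}
step 5 deliver 2→1: —
step 6 propose(1,'w'): 1={lead,t=1,log=w}
step 7 deliver 1→2: 2={foll,t=1,log=w}
step 8 deliver 2→1: —
step 9 timeout(1): 1={cand,t=2,log=w}
step 10 deliver 1→0: 0={foll,t=1,log=w}
step 11 deliver 0→1: —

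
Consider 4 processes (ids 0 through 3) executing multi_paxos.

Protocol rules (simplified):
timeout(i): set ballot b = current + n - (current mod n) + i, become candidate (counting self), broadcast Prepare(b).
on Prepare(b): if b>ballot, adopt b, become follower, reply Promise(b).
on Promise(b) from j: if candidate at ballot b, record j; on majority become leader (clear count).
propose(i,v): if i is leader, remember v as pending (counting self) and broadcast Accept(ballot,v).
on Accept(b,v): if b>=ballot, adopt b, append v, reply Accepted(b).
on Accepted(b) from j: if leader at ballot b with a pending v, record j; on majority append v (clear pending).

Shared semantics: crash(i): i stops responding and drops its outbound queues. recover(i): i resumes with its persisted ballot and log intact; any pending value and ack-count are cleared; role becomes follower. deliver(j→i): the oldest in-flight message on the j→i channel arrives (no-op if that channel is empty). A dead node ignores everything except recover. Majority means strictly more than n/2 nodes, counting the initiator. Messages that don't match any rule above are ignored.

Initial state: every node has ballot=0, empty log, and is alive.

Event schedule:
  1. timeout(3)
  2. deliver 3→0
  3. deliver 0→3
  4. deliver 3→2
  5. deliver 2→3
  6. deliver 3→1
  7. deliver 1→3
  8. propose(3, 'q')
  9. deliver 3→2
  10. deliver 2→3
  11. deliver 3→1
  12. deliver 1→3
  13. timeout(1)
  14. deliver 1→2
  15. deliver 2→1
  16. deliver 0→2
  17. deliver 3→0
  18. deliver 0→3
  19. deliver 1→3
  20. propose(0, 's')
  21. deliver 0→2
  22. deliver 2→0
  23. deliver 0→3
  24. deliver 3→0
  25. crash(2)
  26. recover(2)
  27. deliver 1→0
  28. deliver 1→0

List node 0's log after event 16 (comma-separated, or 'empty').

empty

step 1 timeout(3): 3={cand,b=7,log=-}
step 2 deliver 3→0: 0={foll,b=7,log=-}
step 3 deliver 0→3: —
step 4 deliver 3→2: 2={foll,b=7,log=-}
step 5 deliver 2→3: 3={lead,b=7,log=-}
step 6 deliver 3→1: 1={foll,b=7,log=-}
step 7 deliver 1→3: —
step 8 propose(3,'q'): —
step 9 deliver 3→2: 2={foll,b=7,log=q}
step 10 deliver 2→3: —
step 11 deliver 3→1: 1={foll,b=7,log=q}
step 12 deliver 1→3: 3={lead,b=7,log=q}
step 13 timeout(1): 1={cand,b=9,log=q}
step 14 deliver 1→2: 2={foll,b=9,log=q}
step 15 deliver 2→1: —
step 16 deliver 0→2: —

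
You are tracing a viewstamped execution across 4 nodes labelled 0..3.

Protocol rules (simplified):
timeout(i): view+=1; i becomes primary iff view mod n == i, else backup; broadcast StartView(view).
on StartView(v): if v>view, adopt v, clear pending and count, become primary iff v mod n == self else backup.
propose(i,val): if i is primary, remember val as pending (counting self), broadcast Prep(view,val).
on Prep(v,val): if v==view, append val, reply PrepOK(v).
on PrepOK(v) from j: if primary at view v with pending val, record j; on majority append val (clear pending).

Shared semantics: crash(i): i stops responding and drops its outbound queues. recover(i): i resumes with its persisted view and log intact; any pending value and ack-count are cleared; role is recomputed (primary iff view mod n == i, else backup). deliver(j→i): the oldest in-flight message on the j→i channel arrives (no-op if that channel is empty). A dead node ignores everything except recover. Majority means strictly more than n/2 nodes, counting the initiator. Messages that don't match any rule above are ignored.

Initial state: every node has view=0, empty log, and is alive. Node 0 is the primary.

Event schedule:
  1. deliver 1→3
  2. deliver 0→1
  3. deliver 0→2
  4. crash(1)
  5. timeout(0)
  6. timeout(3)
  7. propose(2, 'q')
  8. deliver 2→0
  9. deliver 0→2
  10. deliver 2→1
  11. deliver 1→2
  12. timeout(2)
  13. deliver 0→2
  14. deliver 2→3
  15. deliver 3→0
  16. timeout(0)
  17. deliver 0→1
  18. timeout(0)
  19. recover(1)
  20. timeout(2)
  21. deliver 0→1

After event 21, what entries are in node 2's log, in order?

empty

step 1 deliver 1→3: —
step 2 deliver 0→1: —
step 3 deliver 0→2: —
step 4 crash(1): 1={✗back,v=0,log=-}
step 5 timeout(0): 0={back,v=1,log=-}
step 6 timeout(3): 3={back,v=1,log=-}
step 7 propose(2,'q'): —
step 8 deliver 2→0: —
step 9 deliver 0→2: 2={back,v=1,log=-}
step 10 deliver 2→1: —
step 11 deliver 1→2: —
step 12 timeout(2): 2={prim,v=2,log=-}
step 13 deliver 0→2: —
step 14 deliver 2→3: 3={back,v=2,log=-}
step 15 deliver 3→0: —
step 16 timeout(0): 0={back,v=2,log=-}
step 17 deliver 0→1: —
step 18 timeout(0): 0={back,v=3,log=-}
step 19 recover(1): 1={back,v=0,log=-}
step 20 timeout(2): 2={back,v=3,log=-}
step 21 deliver 0→1: 1={prim,v=1,log=-}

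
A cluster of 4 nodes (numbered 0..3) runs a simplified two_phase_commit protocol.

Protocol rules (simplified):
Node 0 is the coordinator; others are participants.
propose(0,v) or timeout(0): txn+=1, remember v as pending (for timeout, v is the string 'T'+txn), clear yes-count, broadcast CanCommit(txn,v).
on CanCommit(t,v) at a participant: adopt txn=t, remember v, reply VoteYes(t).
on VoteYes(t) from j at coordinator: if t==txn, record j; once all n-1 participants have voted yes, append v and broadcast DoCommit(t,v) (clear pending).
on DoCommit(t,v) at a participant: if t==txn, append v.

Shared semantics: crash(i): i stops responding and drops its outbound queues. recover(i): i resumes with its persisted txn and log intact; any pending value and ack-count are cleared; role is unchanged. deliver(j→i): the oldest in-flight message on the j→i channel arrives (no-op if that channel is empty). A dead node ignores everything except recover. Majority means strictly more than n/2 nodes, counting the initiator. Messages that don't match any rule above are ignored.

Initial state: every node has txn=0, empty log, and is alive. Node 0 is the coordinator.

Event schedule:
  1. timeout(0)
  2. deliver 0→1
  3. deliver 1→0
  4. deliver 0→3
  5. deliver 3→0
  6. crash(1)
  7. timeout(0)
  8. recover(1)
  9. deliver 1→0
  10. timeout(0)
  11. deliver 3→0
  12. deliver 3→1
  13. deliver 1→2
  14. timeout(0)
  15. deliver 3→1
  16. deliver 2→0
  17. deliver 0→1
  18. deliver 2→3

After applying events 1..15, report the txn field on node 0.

4

step 1 timeout(0): 0={coor,t=1,log=-}
step 2 deliver 0→1: 1={part,t=1,log=-}
step 3 deliver 1→0: —
step 4 deliver 0→3: 3={part,t=1,log=-}
step 5 deliver 3→0: —
step 6 crash(1): 1={✗part,t=1,log=-}
step 7 timeout(0): 0={coor,t=2,log=-}
step 8 recover(1): 1={part,t=1,log=-}
step 9 deliver 1→0: —
step 10 timeout(0): 0={coor,t=3,log=-}
step 11 deliver 3→0: —
step 12 deliver 3→1: —
step 13 deliver 1→2: —
step 14 timeout(0): 0={coor,t=4,log=-}
step 15 deliver 3→1: —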